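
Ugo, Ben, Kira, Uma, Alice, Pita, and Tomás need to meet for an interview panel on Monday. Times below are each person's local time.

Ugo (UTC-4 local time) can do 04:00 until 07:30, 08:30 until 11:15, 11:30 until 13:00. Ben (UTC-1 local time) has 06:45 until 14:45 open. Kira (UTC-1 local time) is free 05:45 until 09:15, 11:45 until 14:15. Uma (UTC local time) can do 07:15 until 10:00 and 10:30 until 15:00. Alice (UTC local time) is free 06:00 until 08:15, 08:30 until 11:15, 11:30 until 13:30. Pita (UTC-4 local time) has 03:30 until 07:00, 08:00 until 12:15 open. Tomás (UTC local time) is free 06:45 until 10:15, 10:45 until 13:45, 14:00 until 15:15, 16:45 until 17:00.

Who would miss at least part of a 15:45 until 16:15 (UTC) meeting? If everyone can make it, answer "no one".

Ugo in UTC: 08:00-11:30, 12:30-15:15, 15:30-17:00 (add 4h to convert from UTC-4).
Ben in UTC: 07:45-15:45 (add 1h to convert from UTC-1).
Kira in UTC: 06:45-10:15, 12:45-15:15 (add 1h to convert from UTC-1).
Uma in UTC: 07:15-10:00, 10:30-15:00.
Alice in UTC: 06:00-08:15, 08:30-11:15, 11:30-13:30.
Pita in UTC: 07:30-11:00, 12:00-16:15 (add 4h to convert from UTC-4).
Tomás in UTC: 06:45-10:15, 10:45-13:45, 14:00-15:15, 16:45-17:00.
Ugo: free for 15:45-16:15. Ben: not fully free for 15:45-16:15. Kira: not fully free for 15:45-16:15. Uma: not fully free for 15:45-16:15. Alice: not fully free for 15:45-16:15. Pita: free for 15:45-16:15. Tomás: not fully free for 15:45-16:15.

Alice, Ben, Kira, Tomás, Uma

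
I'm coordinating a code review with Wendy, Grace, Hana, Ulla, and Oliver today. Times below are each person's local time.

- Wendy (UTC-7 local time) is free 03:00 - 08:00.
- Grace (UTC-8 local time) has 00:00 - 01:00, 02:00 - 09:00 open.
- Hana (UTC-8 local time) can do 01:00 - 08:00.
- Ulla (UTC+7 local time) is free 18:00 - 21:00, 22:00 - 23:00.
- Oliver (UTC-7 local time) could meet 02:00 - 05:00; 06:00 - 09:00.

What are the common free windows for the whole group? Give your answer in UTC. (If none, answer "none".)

Wendy in UTC: 10:00-15:00 (add 7h to convert from UTC-7).
Grace in UTC: 08:00-09:00, 10:00-17:00 (add 8h to convert from UTC-8).
Hana in UTC: 09:00-16:00 (add 8h to convert from UTC-8).
Ulla in UTC: 11:00-14:00, 15:00-16:00 (subtract 7h to convert from UTC+7).
Oliver in UTC: 09:00-12:00, 13:00-16:00 (add 7h to convert from UTC-7).
Wendy ∩ Grace: 10:00-15:00.
Wendy ∩ Grace ∩ Hana: 10:00-15:00.
Wendy ∩ Grace ∩ Hana ∩ Ulla: 11:00-14:00.
Wendy ∩ Grace ∩ Hana ∩ Ulla ∩ Oliver: 11:00-12:00, 13:00-14:00.
So the common availability across everyone is 11:00-12:00, 13:00-14:00.

11:00-12:00, 13:00-14:00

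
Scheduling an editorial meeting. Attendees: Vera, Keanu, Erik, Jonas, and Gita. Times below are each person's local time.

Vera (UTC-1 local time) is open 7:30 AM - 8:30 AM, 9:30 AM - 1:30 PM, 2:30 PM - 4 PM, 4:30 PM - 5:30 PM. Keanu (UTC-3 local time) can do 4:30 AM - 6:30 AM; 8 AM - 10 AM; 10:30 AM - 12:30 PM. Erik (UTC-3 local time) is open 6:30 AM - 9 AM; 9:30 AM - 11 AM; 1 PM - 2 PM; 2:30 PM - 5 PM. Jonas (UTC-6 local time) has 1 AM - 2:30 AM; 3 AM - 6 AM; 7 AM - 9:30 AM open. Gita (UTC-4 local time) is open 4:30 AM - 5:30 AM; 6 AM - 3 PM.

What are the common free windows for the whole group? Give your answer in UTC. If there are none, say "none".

11:00-12:00, 13:30-14:00

Vera in UTC: 08:30-09:30, 10:30-14:30, 15:30-17:00, 17:30-18:30 (add 1h to convert from UTC-1).
Keanu in UTC: 07:30-09:30, 11:00-13:00, 13:30-15:30 (add 3h to convert from UTC-3).
Erik in UTC: 09:30-12:00, 12:30-14:00, 16:00-17:00, 17:30-20:00 (add 3h to convert from UTC-3).
Jonas in UTC: 07:00-08:30, 09:00-12:00, 13:00-15:30 (add 6h to convert from UTC-6).
Gita in UTC: 08:30-09:30, 10:00-19:00 (add 4h to convert from UTC-4).
Vera ∩ Keanu: 08:30-09:30, 11:00-13:00, 13:30-14:30.
Vera ∩ Keanu ∩ Erik: 11:00-12:00, 12:30-13:00, 13:30-14:00.
Vera ∩ Keanu ∩ Erik ∩ Jonas: 11:00-12:00, 13:30-14:00.
Vera ∩ Keanu ∩ Erik ∩ Jonas ∩ Gita: 11:00-12:00, 13:30-14:00.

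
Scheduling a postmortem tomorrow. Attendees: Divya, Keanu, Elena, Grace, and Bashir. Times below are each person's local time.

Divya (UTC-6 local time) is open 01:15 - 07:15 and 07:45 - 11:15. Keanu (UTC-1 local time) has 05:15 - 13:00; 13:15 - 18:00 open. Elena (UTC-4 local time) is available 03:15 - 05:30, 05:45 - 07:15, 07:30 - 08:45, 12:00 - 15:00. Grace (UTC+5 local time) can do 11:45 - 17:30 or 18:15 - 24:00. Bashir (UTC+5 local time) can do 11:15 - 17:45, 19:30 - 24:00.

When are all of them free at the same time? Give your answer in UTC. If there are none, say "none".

Divya in UTC: 07:15-13:15, 13:45-17:15 (add 6h to convert from UTC-6).
Keanu in UTC: 06:15-14:00, 14:15-19:00 (add 1h to convert from UTC-1).
Elena in UTC: 07:15-09:30, 09:45-11:15, 11:30-12:45, 16:00-19:00 (add 4h to convert from UTC-4).
Grace in UTC: 06:45-12:30, 13:15-19:00 (subtract 5h to convert from UTC+5).
Bashir in UTC: 06:15-12:45, 14:30-19:00 (subtract 5h to convert from UTC+5).
Divya ∩ Keanu: 07:15-13:15, 13:45-14:00, 14:15-17:15.
Divya ∩ Keanu ∩ Elena: 07:15-09:30, 09:45-11:15, 11:30-12:45, 16:00-17:15.
Divya ∩ Keanu ∩ Elena ∩ Grace: 07:15-09:30, 09:45-11:15, 11:30-12:30, 16:00-17:15.
Divya ∩ Keanu ∩ Elena ∩ Grace ∩ Bashir: 07:15-09:30, 09:45-11:15, 11:30-12:30, 16:00-17:15.

07:15-09:30, 09:45-11:15, 11:30-12:30, 16:00-17:15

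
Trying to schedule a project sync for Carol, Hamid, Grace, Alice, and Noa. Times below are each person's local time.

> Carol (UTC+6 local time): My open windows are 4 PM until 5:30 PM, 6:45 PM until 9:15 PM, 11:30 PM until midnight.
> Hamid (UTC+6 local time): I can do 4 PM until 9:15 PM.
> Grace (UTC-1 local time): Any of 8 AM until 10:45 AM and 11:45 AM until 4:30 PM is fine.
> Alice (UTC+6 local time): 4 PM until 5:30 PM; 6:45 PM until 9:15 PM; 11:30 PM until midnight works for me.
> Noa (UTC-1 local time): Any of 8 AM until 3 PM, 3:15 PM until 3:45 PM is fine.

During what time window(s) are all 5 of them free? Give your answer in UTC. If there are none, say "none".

10:00-11:30, 12:45-15:15

Carol in UTC: 10:00-11:30, 12:45-15:15, 17:30-18:00 (subtract 6h to convert from UTC+6).
Hamid in UTC: 10:00-15:15 (subtract 6h to convert from UTC+6).
Grace in UTC: 09:00-11:45, 12:45-17:30 (add 1h to convert from UTC-1).
Alice in UTC: 10:00-11:30, 12:45-15:15, 17:30-18:00 (subtract 6h to convert from UTC+6).
Noa in UTC: 09:00-16:00, 16:15-16:45 (add 1h to convert from UTC-1).
Carol ∩ Hamid: 10:00-11:30, 12:45-15:15.
Carol ∩ Hamid ∩ Grace: 10:00-11:30, 12:45-15:15.
Carol ∩ Hamid ∩ Grace ∩ Alice: 10:00-11:30, 12:45-15:15.
Carol ∩ Hamid ∩ Grace ∩ Alice ∩ Noa: 10:00-11:30, 12:45-15:15.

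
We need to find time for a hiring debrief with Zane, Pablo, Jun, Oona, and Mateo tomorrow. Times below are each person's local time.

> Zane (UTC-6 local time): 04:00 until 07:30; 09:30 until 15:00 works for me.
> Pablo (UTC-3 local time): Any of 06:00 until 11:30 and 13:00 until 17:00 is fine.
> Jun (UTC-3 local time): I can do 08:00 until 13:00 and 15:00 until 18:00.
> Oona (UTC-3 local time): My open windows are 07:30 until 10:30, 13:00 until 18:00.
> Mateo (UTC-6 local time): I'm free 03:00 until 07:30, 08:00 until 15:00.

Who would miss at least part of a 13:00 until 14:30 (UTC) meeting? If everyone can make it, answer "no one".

Zane in UTC: 10:00-13:30, 15:30-21:00 (add 6h to convert from UTC-6).
Pablo in UTC: 09:00-14:30, 16:00-20:00 (add 3h to convert from UTC-3).
Jun in UTC: 11:00-16:00, 18:00-21:00 (add 3h to convert from UTC-3).
Oona in UTC: 10:30-13:30, 16:00-21:00 (add 3h to convert from UTC-3).
Mateo in UTC: 09:00-13:30, 14:00-21:00 (add 6h to convert from UTC-6).
Zane: not fully free for 13:00-14:30. Pablo: free for 13:00-14:30. Jun: free for 13:00-14:30. Oona: not fully free for 13:00-14:30. Mateo: not fully free for 13:00-14:30.

Mateo, Oona, Zane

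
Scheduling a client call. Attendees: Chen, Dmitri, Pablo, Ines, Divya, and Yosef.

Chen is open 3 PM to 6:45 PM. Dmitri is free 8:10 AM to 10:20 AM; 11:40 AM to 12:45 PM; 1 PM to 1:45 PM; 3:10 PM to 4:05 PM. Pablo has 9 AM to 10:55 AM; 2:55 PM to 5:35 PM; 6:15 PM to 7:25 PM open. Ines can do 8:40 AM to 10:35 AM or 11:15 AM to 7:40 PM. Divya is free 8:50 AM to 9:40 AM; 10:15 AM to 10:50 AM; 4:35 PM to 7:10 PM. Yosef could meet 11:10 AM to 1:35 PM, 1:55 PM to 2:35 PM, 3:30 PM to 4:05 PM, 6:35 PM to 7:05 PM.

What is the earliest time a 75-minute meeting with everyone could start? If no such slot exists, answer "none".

none

Chen ∩ Dmitri: 15:10-16:05.
Chen ∩ Dmitri ∩ Pablo: 15:10-16:05.
Chen ∩ Dmitri ∩ Pablo ∩ Ines: 15:10-16:05.
Chen ∩ Dmitri ∩ Pablo ∩ Ines ∩ Divya: ∅.
Chen ∩ Dmitri ∩ Pablo ∩ Ines ∩ Divya ∩ Yosef: ∅.
There is no time when everyone is free.
No common window is at least 75 minutes long.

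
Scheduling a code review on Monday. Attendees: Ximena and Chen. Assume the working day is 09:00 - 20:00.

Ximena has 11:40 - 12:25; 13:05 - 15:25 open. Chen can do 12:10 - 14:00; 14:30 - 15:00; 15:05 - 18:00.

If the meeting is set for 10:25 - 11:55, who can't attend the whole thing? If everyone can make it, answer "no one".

Chen, Ximena

Ximena: not fully free for 10:25-11:55. Chen: not fully free for 10:25-11:55.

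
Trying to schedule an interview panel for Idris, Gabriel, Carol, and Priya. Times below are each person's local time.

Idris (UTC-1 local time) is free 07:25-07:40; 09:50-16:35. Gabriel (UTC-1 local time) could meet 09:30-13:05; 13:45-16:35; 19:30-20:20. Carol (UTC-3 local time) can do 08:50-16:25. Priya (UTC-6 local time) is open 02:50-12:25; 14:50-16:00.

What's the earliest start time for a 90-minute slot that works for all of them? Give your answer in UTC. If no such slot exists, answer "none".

Idris in UTC: 08:25-08:40, 10:50-17:35 (add 1h to convert from UTC-1).
Gabriel in UTC: 10:30-14:05, 14:45-17:35, 20:30-21:20 (add 1h to convert from UTC-1).
Carol in UTC: 11:50-19:25 (add 3h to convert from UTC-3).
Priya in UTC: 08:50-18:25, 20:50-22:00 (add 6h to convert from UTC-6).
Idris ∩ Gabriel: 10:50-14:05, 14:45-17:35.
Idris ∩ Gabriel ∩ Carol: 11:50-14:05, 14:45-17:35.
Idris ∩ Gabriel ∩ Carol ∩ Priya: 11:50-14:05, 14:45-17:35.
Those are the intersection windows.
The first common window of at least 90 minutes is 11:50-14:05, so the earliest start is 11:50.

11:50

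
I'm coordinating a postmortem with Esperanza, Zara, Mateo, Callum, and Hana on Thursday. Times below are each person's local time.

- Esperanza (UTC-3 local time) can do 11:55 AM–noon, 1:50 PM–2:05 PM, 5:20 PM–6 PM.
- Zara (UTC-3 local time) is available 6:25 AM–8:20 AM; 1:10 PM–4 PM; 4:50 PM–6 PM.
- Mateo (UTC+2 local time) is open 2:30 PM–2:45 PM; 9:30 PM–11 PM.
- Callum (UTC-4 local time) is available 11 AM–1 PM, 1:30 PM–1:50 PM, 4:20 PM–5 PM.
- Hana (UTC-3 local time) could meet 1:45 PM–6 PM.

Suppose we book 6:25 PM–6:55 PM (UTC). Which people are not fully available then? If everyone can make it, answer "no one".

Esperanza in UTC: 14:55-15:00, 16:50-17:05, 20:20-21:00 (add 3h to convert from UTC-3).
Zara in UTC: 09:25-11:20, 16:10-19:00, 19:50-21:00 (add 3h to convert from UTC-3).
Mateo in UTC: 12:30-12:45, 19:30-21:00 (subtract 2h to convert from UTC+2).
Callum in UTC: 15:00-17:00, 17:30-17:50, 20:20-21:00 (add 4h to convert from UTC-4).
Hana in UTC: 16:45-21:00 (add 3h to convert from UTC-3).
Esperanza: not fully free for 18:25-18:55. Zara: free for 18:25-18:55. Mateo: not fully free for 18:25-18:55. Callum: not fully free for 18:25-18:55. Hana: free for 18:25-18:55.

Callum, Esperanza, Mateo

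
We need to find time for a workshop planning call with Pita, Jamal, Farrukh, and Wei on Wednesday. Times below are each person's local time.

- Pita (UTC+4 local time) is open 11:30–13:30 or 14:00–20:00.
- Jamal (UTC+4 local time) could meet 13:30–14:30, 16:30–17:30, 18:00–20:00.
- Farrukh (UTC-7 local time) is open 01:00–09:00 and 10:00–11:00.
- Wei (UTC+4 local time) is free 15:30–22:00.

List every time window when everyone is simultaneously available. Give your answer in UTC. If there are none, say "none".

12:30-13:30, 14:00-16:00

Pita in UTC: 07:30-09:30, 10:00-16:00 (subtract 4h to convert from UTC+4).
Jamal in UTC: 09:30-10:30, 12:30-13:30, 14:00-16:00 (subtract 4h to convert from UTC+4).
Farrukh in UTC: 08:00-16:00, 17:00-18:00 (add 7h to convert from UTC-7).
Wei in UTC: 11:30-18:00 (subtract 4h to convert from UTC+4).
Pita ∩ Jamal: 10:00-10:30, 12:30-13:30, 14:00-16:00.
Pita ∩ Jamal ∩ Farrukh: 10:00-10:30, 12:30-13:30, 14:00-16:00.
Pita ∩ Jamal ∩ Farrukh ∩ Wei: 12:30-13:30, 14:00-16:00.
So the common availability across everyone is 12:30-13:30, 14:00-16:00.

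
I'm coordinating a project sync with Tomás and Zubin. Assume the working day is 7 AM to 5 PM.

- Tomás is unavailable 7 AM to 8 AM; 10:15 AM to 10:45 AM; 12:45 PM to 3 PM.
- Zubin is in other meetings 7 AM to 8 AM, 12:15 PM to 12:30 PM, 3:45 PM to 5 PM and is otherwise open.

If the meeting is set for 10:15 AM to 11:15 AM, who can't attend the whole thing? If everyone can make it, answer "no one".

Tomás

Tomás free: 08:00-10:15, 10:45-12:45, 15:00-17:00 (invert busy blocks within the working day).
Zubin free: 08:00-12:15, 12:30-15:45 (invert busy blocks within the working day).
Tomás: not fully free for 10:15-11:15. Zubin: free for 10:15-11:15.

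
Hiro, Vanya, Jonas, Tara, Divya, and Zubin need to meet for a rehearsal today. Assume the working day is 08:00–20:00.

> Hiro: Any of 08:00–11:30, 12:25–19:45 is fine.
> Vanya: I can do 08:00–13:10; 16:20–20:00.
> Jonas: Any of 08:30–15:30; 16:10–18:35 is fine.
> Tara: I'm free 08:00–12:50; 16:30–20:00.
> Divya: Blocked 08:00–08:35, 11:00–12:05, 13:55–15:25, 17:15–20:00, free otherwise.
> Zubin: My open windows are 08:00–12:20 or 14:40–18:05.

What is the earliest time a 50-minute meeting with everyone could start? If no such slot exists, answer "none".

08:35

Hiro free: 08:00-11:30, 12:25-19:45.
Vanya free: 08:00-13:10, 16:20-20:00.
Jonas free: 08:30-15:30, 16:10-18:35.
Tara free: 08:00-12:50, 16:30-20:00.
Divya free: 08:35-11:00, 12:05-13:55, 15:25-17:15 (invert busy blocks within the working day).
Zubin free: 08:00-12:20, 14:40-18:05.
Hiro ∩ Vanya: 08:00-11:30, 12:25-13:10, 16:20-19:45.
Hiro ∩ Vanya ∩ Jonas: 08:30-11:30, 12:25-13:10, 16:20-18:35.
Hiro ∩ Vanya ∩ Jonas ∩ Tara: 08:30-11:30, 12:25-12:50, 16:30-18:35.
Hiro ∩ Vanya ∩ Jonas ∩ Tara ∩ Divya: 08:35-11:00, 12:25-12:50, 16:30-17:15.
Hiro ∩ Vanya ∩ Jonas ∩ Tara ∩ Divya ∩ Zubin: 08:35-11:00, 16:30-17:15.
So the common availability across everyone is 08:35-11:00, 16:30-17:15.
The first common window of at least 50 minutes is 08:35-11:00, so the earliest start is 08:35.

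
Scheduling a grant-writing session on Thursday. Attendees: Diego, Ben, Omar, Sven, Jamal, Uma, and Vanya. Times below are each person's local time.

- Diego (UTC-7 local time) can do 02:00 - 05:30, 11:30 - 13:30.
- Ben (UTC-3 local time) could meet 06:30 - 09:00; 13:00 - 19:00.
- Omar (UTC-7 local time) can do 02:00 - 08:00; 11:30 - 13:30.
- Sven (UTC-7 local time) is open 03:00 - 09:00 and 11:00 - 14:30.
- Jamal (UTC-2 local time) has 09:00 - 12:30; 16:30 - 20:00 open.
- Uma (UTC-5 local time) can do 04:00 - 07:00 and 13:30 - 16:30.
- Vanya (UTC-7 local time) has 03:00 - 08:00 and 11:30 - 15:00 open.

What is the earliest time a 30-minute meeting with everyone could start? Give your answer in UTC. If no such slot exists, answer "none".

Diego in UTC: 09:00-12:30, 18:30-20:30 (add 7h to convert from UTC-7).
Ben in UTC: 09:30-12:00, 16:00-22:00 (add 3h to convert from UTC-3).
Omar in UTC: 09:00-15:00, 18:30-20:30 (add 7h to convert from UTC-7).
Sven in UTC: 10:00-16:00, 18:00-21:30 (add 7h to convert from UTC-7).
Jamal in UTC: 11:00-14:30, 18:30-22:00 (add 2h to convert from UTC-2).
Uma in UTC: 09:00-12:00, 18:30-21:30 (add 5h to convert from UTC-5).
Vanya in UTC: 10:00-15:00, 18:30-22:00 (add 7h to convert from UTC-7).
Diego ∩ Ben: 09:30-12:00, 18:30-20:30.
Diego ∩ Ben ∩ Omar: 09:30-12:00, 18:30-20:30.
Diego ∩ Ben ∩ Omar ∩ Sven: 10:00-12:00, 18:30-20:30.
Diego ∩ Ben ∩ Omar ∩ Sven ∩ Jamal: 11:00-12:00, 18:30-20:30.
Diego ∩ Ben ∩ Omar ∩ Sven ∩ Jamal ∩ Uma: 11:00-12:00, 18:30-20:30.
Diego ∩ Ben ∩ Omar ∩ Sven ∩ Jamal ∩ Uma ∩ Vanya: 11:00-12:00, 18:30-20:30.
So the common availability across everyone is 11:00-12:00, 18:30-20:30.
The first common window of at least 30 minutes is 11:00-12:00, so the earliest start is 11:00.

11:00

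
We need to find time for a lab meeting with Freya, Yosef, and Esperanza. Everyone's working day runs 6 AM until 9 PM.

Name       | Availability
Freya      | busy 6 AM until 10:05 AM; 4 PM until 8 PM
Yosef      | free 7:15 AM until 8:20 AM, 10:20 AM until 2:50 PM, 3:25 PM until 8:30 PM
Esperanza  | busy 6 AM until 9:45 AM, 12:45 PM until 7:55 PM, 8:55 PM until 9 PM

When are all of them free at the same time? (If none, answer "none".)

10:20-12:45, 20:00-20:30

Freya free: 10:05-16:00, 20:00-21:00 (invert busy blocks within the working day).
Yosef free: 07:15-08:20, 10:20-14:50, 15:25-20:30.
Esperanza free: 09:45-12:45, 19:55-20:55 (invert busy blocks within the working day).
Freya ∩ Yosef: 10:20-14:50, 15:25-16:00, 20:00-20:30.
Freya ∩ Yosef ∩ Esperanza: 10:20-12:45, 20:00-20:30.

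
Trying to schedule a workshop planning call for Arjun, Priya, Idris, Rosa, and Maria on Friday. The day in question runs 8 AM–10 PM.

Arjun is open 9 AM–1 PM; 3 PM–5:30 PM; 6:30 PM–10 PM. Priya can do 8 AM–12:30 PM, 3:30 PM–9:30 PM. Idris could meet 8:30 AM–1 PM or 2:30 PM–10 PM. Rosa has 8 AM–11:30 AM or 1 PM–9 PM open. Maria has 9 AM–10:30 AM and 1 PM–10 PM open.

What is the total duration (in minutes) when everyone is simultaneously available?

Arjun ∩ Priya: 09:00-12:30, 15:30-17:30, 18:30-21:30.
Arjun ∩ Priya ∩ Idris: 09:00-12:30, 15:30-17:30, 18:30-21:30.
Arjun ∩ Priya ∩ Idris ∩ Rosa: 09:00-11:30, 15:30-17:30, 18:30-21:00.
Arjun ∩ Priya ∩ Idris ∩ Rosa ∩ Maria: 09:00-10:30, 15:30-17:30, 18:30-21:00.
Summing the common windows: 90 + 120 + 150 = 360 minutes.

360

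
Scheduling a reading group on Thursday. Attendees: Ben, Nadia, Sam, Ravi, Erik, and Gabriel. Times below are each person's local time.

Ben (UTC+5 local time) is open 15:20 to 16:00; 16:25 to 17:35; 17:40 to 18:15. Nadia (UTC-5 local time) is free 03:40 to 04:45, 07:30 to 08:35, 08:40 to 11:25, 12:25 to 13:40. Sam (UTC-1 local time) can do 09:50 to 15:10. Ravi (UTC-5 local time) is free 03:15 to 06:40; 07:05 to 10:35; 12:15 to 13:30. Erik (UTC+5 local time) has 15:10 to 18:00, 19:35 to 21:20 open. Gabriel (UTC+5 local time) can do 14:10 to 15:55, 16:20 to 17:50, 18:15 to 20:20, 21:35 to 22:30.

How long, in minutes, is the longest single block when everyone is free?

Ben in UTC: 10:20-11:00, 11:25-12:35, 12:40-13:15 (subtract 5h to convert from UTC+5).
Nadia in UTC: 08:40-09:45, 12:30-13:35, 13:40-16:25, 17:25-18:40 (add 5h to convert from UTC-5).
Sam in UTC: 10:50-16:10 (add 1h to convert from UTC-1).
Ravi in UTC: 08:15-11:40, 12:05-15:35, 17:15-18:30 (add 5h to convert from UTC-5).
Erik in UTC: 10:10-13:00, 14:35-16:20 (subtract 5h to convert from UTC+5).
Gabriel in UTC: 09:10-10:55, 11:20-12:50, 13:15-15:20, 16:35-17:30 (subtract 5h to convert from UTC+5).
Ben ∩ Nadia: 12:30-12:35, 12:40-13:15.
Ben ∩ Nadia ∩ Sam: 12:30-12:35, 12:40-13:15.
Ben ∩ Nadia ∩ Sam ∩ Ravi: 12:30-12:35, 12:40-13:15.
Ben ∩ Nadia ∩ Sam ∩ Ravi ∩ Erik: 12:30-12:35, 12:40-13:00.
Ben ∩ Nadia ∩ Sam ∩ Ravi ∩ Erik ∩ Gabriel: 12:30-12:35, 12:40-12:50.
The longest is 12:40-12:50 at 10 minutes.

10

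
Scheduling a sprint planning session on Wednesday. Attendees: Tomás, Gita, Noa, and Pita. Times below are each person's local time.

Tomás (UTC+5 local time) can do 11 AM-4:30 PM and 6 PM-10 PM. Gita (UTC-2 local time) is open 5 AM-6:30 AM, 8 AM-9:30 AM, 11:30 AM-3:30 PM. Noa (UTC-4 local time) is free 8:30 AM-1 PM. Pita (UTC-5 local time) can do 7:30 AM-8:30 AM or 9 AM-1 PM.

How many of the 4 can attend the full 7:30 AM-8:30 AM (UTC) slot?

Tomás in UTC: 06:00-11:30, 13:00-17:00 (subtract 5h to convert from UTC+5).
Gita in UTC: 07:00-08:30, 10:00-11:30, 13:30-17:30 (add 2h to convert from UTC-2).
Noa in UTC: 12:30-17:00 (add 4h to convert from UTC-4).
Pita in UTC: 12:30-13:30, 14:00-18:00 (add 5h to convert from UTC-5).
Tomás and Gita can make the full 07:30-08:30 slot — that's 2.

2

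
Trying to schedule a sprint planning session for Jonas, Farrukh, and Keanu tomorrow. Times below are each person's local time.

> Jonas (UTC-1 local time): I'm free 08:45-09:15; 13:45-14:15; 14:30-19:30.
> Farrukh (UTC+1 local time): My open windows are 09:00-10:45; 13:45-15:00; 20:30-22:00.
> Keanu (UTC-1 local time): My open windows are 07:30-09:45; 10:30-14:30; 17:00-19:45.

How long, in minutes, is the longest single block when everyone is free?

Jonas in UTC: 09:45-10:15, 14:45-15:15, 15:30-20:30 (add 1h to convert from UTC-1).
Farrukh in UTC: 08:00-09:45, 12:45-14:00, 19:30-21:00 (subtract 1h to convert from UTC+1).
Keanu in UTC: 08:30-10:45, 11:30-15:30, 18:00-20:45 (add 1h to convert from UTC-1).
Jonas ∩ Farrukh: 19:30-20:30.
Jonas ∩ Farrukh ∩ Keanu: 19:30-20:30.
The longest is 19:30-20:30 at 60 minutes.

60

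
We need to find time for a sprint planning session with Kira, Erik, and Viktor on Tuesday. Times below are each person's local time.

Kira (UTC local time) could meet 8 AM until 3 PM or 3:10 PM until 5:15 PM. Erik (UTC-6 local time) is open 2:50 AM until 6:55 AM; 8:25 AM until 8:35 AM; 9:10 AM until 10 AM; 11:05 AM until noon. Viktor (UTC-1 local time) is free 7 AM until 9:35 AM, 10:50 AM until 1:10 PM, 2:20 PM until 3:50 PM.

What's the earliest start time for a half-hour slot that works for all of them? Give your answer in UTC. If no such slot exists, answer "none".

Kira in UTC: 08:00-15:00, 15:10-17:15.
Erik in UTC: 08:50-12:55, 14:25-14:35, 15:10-16:00, 17:05-18:00 (add 6h to convert from UTC-6).
Viktor in UTC: 08:00-10:35, 11:50-14:10, 15:20-16:50 (add 1h to convert from UTC-1).
Kira ∩ Erik: 08:50-12:55, 14:25-14:35, 15:10-16:00, 17:05-17:15.
Kira ∩ Erik ∩ Viktor: 08:50-10:35, 11:50-12:55, 15:20-16:00.
Those are the intersection windows.
The first common window of at least 30 minutes is 08:50-10:35, so the earliest start is 08:50.

08:50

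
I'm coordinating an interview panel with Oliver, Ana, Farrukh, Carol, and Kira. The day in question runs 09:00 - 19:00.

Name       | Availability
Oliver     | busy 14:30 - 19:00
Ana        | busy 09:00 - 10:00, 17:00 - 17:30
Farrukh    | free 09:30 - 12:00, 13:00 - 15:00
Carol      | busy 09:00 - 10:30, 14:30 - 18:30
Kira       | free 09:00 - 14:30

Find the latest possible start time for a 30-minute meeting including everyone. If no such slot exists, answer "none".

14:00

Oliver free: 09:00-14:30 (invert busy blocks within the working day).
Ana free: 10:00-17:00, 17:30-19:00 (invert busy blocks within the working day).
Farrukh free: 09:30-12:00, 13:00-15:00.
Carol free: 10:30-14:30, 18:30-19:00 (invert busy blocks within the working day).
Kira free: 09:00-14:30.
Oliver ∩ Ana: 10:00-14:30.
Oliver ∩ Ana ∩ Farrukh: 10:00-12:00, 13:00-14:30.
Oliver ∩ Ana ∩ Farrukh ∩ Carol: 10:30-12:00, 13:00-14:30.
Oliver ∩ Ana ∩ Farrukh ∩ Carol ∩ Kira: 10:30-12:00, 13:00-14:30.
The last common window of at least 30 minutes is 13:00-14:30; a 30-minute meeting can start as late as 14:00 and still end by 14:30.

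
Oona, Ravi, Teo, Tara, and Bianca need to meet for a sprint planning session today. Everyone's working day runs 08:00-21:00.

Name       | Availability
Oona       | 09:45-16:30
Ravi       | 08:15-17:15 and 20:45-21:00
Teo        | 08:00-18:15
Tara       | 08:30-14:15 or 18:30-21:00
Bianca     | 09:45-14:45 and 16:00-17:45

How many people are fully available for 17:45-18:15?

Teo can make the full 17:45-18:15 slot — that's 1.

1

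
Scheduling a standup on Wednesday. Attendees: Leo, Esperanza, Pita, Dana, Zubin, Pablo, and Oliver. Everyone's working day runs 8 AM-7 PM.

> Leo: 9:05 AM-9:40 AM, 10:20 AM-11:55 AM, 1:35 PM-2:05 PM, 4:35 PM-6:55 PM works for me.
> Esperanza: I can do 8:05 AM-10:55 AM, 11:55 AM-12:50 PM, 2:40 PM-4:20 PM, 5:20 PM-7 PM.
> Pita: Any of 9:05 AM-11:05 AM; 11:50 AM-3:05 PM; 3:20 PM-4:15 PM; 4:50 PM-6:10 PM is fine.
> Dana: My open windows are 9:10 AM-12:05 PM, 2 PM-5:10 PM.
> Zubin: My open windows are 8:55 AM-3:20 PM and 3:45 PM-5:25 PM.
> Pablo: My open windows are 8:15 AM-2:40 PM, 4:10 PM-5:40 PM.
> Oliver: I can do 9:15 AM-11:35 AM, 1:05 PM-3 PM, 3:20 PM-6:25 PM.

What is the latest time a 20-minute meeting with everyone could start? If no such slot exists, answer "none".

Leo ∩ Esperanza: 09:05-09:40, 10:20-10:55, 17:20-18:55.
Leo ∩ Esperanza ∩ Pita: 09:05-09:40, 10:20-10:55, 17:20-18:10.
Leo ∩ Esperanza ∩ Pita ∩ Dana: 09:10-09:40, 10:20-10:55.
Leo ∩ Esperanza ∩ Pita ∩ Dana ∩ Zubin: 09:10-09:40, 10:20-10:55.
Leo ∩ Esperanza ∩ Pita ∩ Dana ∩ Zubin ∩ Pablo: 09:10-09:40, 10:20-10:55.
Leo ∩ Esperanza ∩ Pita ∩ Dana ∩ Zubin ∩ Pablo ∩ Oliver: 09:15-09:40, 10:20-10:55.
The last common window of at least 20 minutes is 10:20-10:55; a 20-minute meeting can start as late as 10:35 and still end by 10:55.

10:35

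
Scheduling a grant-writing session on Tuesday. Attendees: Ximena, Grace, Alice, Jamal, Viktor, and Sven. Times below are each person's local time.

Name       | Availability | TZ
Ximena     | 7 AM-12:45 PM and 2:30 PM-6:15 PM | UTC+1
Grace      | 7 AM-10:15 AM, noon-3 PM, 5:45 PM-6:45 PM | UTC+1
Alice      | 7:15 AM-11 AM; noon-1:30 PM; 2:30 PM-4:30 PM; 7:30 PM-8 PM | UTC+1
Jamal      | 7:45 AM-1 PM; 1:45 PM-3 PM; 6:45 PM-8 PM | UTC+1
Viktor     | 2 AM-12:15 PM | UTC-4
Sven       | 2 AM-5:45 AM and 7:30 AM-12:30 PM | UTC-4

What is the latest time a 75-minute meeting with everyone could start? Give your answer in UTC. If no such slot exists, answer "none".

08:00

Ximena in UTC: 06:00-11:45, 13:30-17:15 (subtract 1h to convert from UTC+1).
Grace in UTC: 06:00-09:15, 11:00-14:00, 16:45-17:45 (subtract 1h to convert from UTC+1).
Alice in UTC: 06:15-10:00, 11:00-12:30, 13:30-15:30, 18:30-19:00 (subtract 1h to convert from UTC+1).
Jamal in UTC: 06:45-12:00, 12:45-14:00, 17:45-19:00 (subtract 1h to convert from UTC+1).
Viktor in UTC: 06:00-16:15 (add 4h to convert from UTC-4).
Sven in UTC: 06:00-09:45, 11:30-16:30 (add 4h to convert from UTC-4).
Ximena ∩ Grace: 06:00-09:15, 11:00-11:45, 13:30-14:00, 16:45-17:15.
Ximena ∩ Grace ∩ Alice: 06:15-09:15, 11:00-11:45, 13:30-14:00.
Ximena ∩ Grace ∩ Alice ∩ Jamal: 06:45-09:15, 11:00-11:45, 13:30-14:00.
Ximena ∩ Grace ∩ Alice ∩ Jamal ∩ Viktor: 06:45-09:15, 11:00-11:45, 13:30-14:00.
Ximena ∩ Grace ∩ Alice ∩ Jamal ∩ Viktor ∩ Sven: 06:45-09:15, 11:30-11:45, 13:30-14:00.
The last common window of at least 75 minutes is 06:45-09:15; a 75-minute meeting can start as late as 08:00 and still end by 09:15.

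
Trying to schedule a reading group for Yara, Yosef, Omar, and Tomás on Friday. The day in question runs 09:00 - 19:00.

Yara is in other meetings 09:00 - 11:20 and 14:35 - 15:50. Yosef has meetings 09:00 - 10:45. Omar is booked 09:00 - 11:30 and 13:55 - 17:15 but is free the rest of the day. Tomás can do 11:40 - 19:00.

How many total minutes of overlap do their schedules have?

Yara free: 11:20-14:35, 15:50-19:00 (invert busy blocks within the working day).
Yosef free: 10:45-19:00 (invert busy blocks within the working day).
Omar free: 11:30-13:55, 17:15-19:00 (invert busy blocks within the working day).
Tomás free: 11:40-19:00.
Yara ∩ Yosef: 11:20-14:35, 15:50-19:00.
Yara ∩ Yosef ∩ Omar: 11:30-13:55, 17:15-19:00.
Yara ∩ Yosef ∩ Omar ∩ Tomás: 11:40-13:55, 17:15-19:00.
Summing the common windows: 135 + 105 = 240 minutes.

240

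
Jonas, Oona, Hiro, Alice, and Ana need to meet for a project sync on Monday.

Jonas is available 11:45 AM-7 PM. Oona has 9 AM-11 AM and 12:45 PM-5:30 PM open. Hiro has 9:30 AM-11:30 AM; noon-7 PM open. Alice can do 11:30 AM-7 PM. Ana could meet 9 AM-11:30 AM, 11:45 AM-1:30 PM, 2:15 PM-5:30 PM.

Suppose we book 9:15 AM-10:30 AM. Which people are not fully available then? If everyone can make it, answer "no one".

Alice, Hiro, Jonas

Jonas: not fully free for 09:15-10:30. Oona: free for 09:15-10:30. Hiro: not fully free for 09:15-10:30. Alice: not fully free for 09:15-10:30. Ana: free for 09:15-10:30.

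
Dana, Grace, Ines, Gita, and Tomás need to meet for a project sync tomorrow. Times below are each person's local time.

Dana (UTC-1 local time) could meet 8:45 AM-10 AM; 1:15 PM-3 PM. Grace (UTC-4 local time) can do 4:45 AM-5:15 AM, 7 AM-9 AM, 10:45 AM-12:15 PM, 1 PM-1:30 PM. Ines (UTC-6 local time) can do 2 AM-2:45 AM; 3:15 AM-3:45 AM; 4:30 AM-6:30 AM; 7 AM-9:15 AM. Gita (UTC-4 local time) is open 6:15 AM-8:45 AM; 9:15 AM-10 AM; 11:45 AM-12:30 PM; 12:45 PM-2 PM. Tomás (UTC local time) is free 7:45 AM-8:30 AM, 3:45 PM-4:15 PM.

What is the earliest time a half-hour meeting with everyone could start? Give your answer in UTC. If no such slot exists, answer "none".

none

Dana in UTC: 09:45-11:00, 14:15-16:00 (add 1h to convert from UTC-1).
Grace in UTC: 08:45-09:15, 11:00-13:00, 14:45-16:15, 17:00-17:30 (add 4h to convert from UTC-4).
Ines in UTC: 08:00-08:45, 09:15-09:45, 10:30-12:30, 13:00-15:15 (add 6h to convert from UTC-6).
Gita in UTC: 10:15-12:45, 13:15-14:00, 15:45-16:30, 16:45-18:00 (add 4h to convert from UTC-4).
Tomás in UTC: 07:45-08:30, 15:45-16:15.
Dana ∩ Grace: 14:45-16:00.
Dana ∩ Grace ∩ Ines: 14:45-15:15.
Dana ∩ Grace ∩ Ines ∩ Gita: ∅.
Dana ∩ Grace ∩ Ines ∩ Gita ∩ Tomás: ∅.
There is no time when everyone is free.
No common window is at least 30 minutes long.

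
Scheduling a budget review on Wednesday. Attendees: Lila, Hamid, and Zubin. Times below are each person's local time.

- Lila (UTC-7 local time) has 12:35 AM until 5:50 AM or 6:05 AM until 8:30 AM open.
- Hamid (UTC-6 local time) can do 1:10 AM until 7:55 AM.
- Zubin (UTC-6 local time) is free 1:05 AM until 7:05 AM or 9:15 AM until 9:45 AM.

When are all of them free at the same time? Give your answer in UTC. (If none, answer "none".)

07:35-12:50

Lila in UTC: 07:35-12:50, 13:05-15:30 (add 7h to convert from UTC-7).
Hamid in UTC: 07:10-13:55 (add 6h to convert from UTC-6).
Zubin in UTC: 07:05-13:05, 15:15-15:45 (add 6h to convert from UTC-6).
Lila ∩ Hamid: 07:35-12:50, 13:05-13:55.
Lila ∩ Hamid ∩ Zubin: 07:35-12:50.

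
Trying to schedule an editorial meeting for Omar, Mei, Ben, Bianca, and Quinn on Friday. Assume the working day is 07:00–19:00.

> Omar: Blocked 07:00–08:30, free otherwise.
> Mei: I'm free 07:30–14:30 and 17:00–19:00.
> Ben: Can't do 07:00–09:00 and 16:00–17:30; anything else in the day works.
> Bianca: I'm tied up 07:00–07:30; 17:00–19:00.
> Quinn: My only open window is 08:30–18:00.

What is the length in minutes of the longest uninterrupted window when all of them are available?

330

Omar free: 08:30-19:00 (invert busy blocks within the working day).
Mei free: 07:30-14:30, 17:00-19:00.
Ben free: 09:00-16:00, 17:30-19:00 (invert busy blocks within the working day).
Bianca free: 07:30-17:00 (invert busy blocks within the working day).
Quinn free: 08:30-18:00.
Omar ∩ Mei: 08:30-14:30, 17:00-19:00.
Omar ∩ Mei ∩ Ben: 09:00-14:30, 17:30-19:00.
Omar ∩ Mei ∩ Ben ∩ Bianca: 09:00-14:30.
Omar ∩ Mei ∩ Ben ∩ Bianca ∩ Quinn: 09:00-14:30.
The longest is 09:00-14:30 at 330 minutes.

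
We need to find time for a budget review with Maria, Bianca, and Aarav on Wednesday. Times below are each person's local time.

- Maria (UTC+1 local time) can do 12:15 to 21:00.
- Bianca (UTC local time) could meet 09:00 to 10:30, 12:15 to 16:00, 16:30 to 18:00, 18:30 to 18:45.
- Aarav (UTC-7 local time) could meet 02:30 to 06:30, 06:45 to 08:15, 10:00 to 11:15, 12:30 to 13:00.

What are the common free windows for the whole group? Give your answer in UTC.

Maria in UTC: 11:15-20:00 (subtract 1h to convert from UTC+1).
Bianca in UTC: 09:00-10:30, 12:15-16:00, 16:30-18:00, 18:30-18:45.
Aarav in UTC: 09:30-13:30, 13:45-15:15, 17:00-18:15, 19:30-20:00 (add 7h to convert from UTC-7).
Maria ∩ Bianca: 12:15-16:00, 16:30-18:00, 18:30-18:45.
Maria ∩ Bianca ∩ Aarav: 12:15-13:30, 13:45-15:15, 17:00-18:00.

12:15-13:30, 13:45-15:15, 17:00-18:00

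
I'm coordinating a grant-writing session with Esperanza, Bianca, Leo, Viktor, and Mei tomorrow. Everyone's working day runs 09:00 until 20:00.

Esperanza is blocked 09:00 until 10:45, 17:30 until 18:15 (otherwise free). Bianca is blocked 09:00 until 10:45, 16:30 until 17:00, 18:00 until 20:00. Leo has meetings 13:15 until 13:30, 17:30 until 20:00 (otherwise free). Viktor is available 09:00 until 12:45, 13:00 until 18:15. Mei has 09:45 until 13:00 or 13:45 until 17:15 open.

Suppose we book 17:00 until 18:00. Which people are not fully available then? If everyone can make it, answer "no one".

Esperanza free: 10:45-17:30, 18:15-20:00 (invert busy blocks within the working day).
Bianca free: 10:45-16:30, 17:00-18:00 (invert busy blocks within the working day).
Leo free: 09:00-13:15, 13:30-17:30 (invert busy blocks within the working day).
Viktor free: 09:00-12:45, 13:00-18:15.
Mei free: 09:45-13:00, 13:45-17:15.
Esperanza: not fully free for 17:00-18:00. Bianca: free for 17:00-18:00. Leo: not fully free for 17:00-18:00. Viktor: free for 17:00-18:00. Mei: not fully free for 17:00-18:00.

Esperanza, Leo, Mei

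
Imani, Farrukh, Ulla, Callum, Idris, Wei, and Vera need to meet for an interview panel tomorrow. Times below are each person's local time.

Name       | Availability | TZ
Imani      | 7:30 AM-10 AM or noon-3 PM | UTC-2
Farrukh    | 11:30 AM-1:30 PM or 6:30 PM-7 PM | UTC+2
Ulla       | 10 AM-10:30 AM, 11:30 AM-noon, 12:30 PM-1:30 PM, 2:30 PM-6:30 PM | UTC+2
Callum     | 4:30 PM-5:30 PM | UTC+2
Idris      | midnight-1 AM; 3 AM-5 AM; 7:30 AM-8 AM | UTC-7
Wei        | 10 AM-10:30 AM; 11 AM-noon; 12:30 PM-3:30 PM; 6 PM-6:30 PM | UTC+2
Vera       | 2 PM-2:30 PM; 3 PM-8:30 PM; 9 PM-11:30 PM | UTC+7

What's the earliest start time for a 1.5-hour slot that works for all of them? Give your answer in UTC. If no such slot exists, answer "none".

none

Imani in UTC: 09:30-12:00, 14:00-17:00 (add 2h to convert from UTC-2).
Farrukh in UTC: 09:30-11:30, 16:30-17:00 (subtract 2h to convert from UTC+2).
Ulla in UTC: 08:00-08:30, 09:30-10:00, 10:30-11:30, 12:30-16:30 (subtract 2h to convert from UTC+2).
Callum in UTC: 14:30-15:30 (subtract 2h to convert from UTC+2).
Idris in UTC: 07:00-08:00, 10:00-12:00, 14:30-15:00 (add 7h to convert from UTC-7).
Wei in UTC: 08:00-08:30, 09:00-10:00, 10:30-13:30, 16:00-16:30 (subtract 2h to convert from UTC+2).
Vera in UTC: 07:00-07:30, 08:00-13:30, 14:00-16:30 (subtract 7h to convert from UTC+7).
Imani ∩ Farrukh: 09:30-11:30, 16:30-17:00.
Imani ∩ Farrukh ∩ Ulla: 09:30-10:00, 10:30-11:30.
Imani ∩ Farrukh ∩ Ulla ∩ Callum: ∅.
Imani ∩ Farrukh ∩ Ulla ∩ Callum ∩ Idris: ∅.
Imani ∩ Farrukh ∩ Ulla ∩ Callum ∩ Idris ∩ Wei: ∅.
Imani ∩ Farrukh ∩ Ulla ∩ Callum ∩ Idris ∩ Wei ∩ Vera: ∅.
There is no time when everyone is free.
No common window is at least 90 minutes long.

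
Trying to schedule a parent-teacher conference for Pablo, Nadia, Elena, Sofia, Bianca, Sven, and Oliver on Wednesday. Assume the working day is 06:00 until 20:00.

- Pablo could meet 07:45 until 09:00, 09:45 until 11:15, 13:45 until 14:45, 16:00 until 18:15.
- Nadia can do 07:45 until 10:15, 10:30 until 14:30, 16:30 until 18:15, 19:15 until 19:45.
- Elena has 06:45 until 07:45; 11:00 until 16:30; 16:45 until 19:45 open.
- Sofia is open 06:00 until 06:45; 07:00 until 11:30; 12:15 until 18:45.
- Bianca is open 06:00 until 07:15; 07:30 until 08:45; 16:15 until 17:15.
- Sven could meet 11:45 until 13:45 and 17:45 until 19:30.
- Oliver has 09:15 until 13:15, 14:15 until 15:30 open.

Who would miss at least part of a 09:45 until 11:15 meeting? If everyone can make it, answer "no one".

Bianca, Elena, Nadia, Sven

Pablo: free for 09:45-11:15. Nadia: not fully free for 09:45-11:15. Elena: not fully free for 09:45-11:15. Sofia: free for 09:45-11:15. Bianca: not fully free for 09:45-11:15. Sven: not fully free for 09:45-11:15. Oliver: free for 09:45-11:15.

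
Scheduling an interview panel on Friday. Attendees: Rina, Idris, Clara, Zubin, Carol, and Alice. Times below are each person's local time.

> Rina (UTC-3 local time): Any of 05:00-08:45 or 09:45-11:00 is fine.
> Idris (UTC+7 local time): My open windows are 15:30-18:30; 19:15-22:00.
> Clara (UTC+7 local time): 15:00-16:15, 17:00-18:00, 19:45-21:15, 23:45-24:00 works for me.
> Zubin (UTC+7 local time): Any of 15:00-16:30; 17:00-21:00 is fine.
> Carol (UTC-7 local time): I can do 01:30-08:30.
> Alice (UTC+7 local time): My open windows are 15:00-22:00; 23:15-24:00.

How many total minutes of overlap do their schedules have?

Rina in UTC: 08:00-11:45, 12:45-14:00 (add 3h to convert from UTC-3).
Idris in UTC: 08:30-11:30, 12:15-15:00 (subtract 7h to convert from UTC+7).
Clara in UTC: 08:00-09:15, 10:00-11:00, 12:45-14:15, 16:45-17:00 (subtract 7h to convert from UTC+7).
Zubin in UTC: 08:00-09:30, 10:00-14:00 (subtract 7h to convert from UTC+7).
Carol in UTC: 08:30-15:30 (add 7h to convert from UTC-7).
Alice in UTC: 08:00-15:00, 16:15-17:00 (subtract 7h to convert from UTC+7).
Rina ∩ Idris: 08:30-11:30, 12:45-14:00.
Rina ∩ Idris ∩ Clara: 08:30-09:15, 10:00-11:00, 12:45-14:00.
Rina ∩ Idris ∩ Clara ∩ Zubin: 08:30-09:15, 10:00-11:00, 12:45-14:00.
Rina ∩ Idris ∩ Clara ∩ Zubin ∩ Carol: 08:30-09:15, 10:00-11:00, 12:45-14:00.
Rina ∩ Idris ∩ Clara ∩ Zubin ∩ Carol ∩ Alice: 08:30-09:15, 10:00-11:00, 12:45-14:00.
Those are the intersection windows.
Summing the common windows: 45 + 60 + 75 = 180 minutes.

180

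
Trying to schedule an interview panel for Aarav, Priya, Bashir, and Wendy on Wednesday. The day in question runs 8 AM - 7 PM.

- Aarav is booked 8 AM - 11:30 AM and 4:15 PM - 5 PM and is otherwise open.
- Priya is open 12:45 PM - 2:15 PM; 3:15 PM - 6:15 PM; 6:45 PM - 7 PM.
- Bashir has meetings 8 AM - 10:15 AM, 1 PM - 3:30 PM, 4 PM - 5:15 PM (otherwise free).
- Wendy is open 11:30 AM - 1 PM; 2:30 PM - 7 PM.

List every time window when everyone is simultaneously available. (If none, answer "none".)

Aarav free: 11:30-16:15, 17:00-19:00 (invert busy blocks within the working day).
Priya free: 12:45-14:15, 15:15-18:15, 18:45-19:00.
Bashir free: 10:15-13:00, 15:30-16:00, 17:15-19:00 (invert busy blocks within the working day).
Wendy free: 11:30-13:00, 14:30-19:00.
Aarav ∩ Priya: 12:45-14:15, 15:15-16:15, 17:00-18:15, 18:45-19:00.
Aarav ∩ Priya ∩ Bashir: 12:45-13:00, 15:30-16:00, 17:15-18:15, 18:45-19:00.
Aarav ∩ Priya ∩ Bashir ∩ Wendy: 12:45-13:00, 15:30-16:00, 17:15-18:15, 18:45-19:00.
Those are the intersection windows.

12:45-13:00, 15:30-16:00, 17:15-18:15, 18:45-19:00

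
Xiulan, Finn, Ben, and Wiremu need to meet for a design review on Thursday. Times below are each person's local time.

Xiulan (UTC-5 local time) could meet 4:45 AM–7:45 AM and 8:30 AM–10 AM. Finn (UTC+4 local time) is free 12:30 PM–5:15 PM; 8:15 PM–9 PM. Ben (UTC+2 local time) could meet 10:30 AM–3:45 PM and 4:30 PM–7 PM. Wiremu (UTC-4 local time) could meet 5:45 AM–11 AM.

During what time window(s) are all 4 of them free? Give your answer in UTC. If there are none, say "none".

Xiulan in UTC: 09:45-12:45, 13:30-15:00 (add 5h to convert from UTC-5).
Finn in UTC: 08:30-13:15, 16:15-17:00 (subtract 4h to convert from UTC+4).
Ben in UTC: 08:30-13:45, 14:30-17:00 (subtract 2h to convert from UTC+2).
Wiremu in UTC: 09:45-15:00 (add 4h to convert from UTC-4).
Xiulan ∩ Finn: 09:45-12:45.
Xiulan ∩ Finn ∩ Ben: 09:45-12:45.
Xiulan ∩ Finn ∩ Ben ∩ Wiremu: 09:45-12:45.

09:45-12:45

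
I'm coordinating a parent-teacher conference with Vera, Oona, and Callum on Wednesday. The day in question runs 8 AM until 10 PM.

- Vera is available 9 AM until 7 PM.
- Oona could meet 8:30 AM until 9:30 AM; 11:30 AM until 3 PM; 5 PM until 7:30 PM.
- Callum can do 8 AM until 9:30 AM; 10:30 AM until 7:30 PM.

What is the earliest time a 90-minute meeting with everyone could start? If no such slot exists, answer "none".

11:30

Vera ∩ Oona: 09:00-09:30, 11:30-15:00, 17:00-19:00.
Vera ∩ Oona ∩ Callum: 09:00-09:30, 11:30-15:00, 17:00-19:00.
The first common window of at least 90 minutes is 11:30-15:00, so the earliest start is 11:30.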